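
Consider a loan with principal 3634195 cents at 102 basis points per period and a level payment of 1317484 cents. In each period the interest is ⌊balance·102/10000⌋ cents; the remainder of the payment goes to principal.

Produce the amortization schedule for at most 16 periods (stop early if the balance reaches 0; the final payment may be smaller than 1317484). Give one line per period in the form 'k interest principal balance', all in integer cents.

1 37068 1280416 2353779
2 24008 1293476 1060303
3 10815 1060303 0

1. interest=⌊3634195·102/10000⌋=37068; principal=1317484-37068=1280416; balance=3634195-1280416=2353779
2. interest=⌊2353779·102/10000⌋=24008; principal=1317484-24008=1293476; balance=2353779-1293476=1060303
3. interest=⌊1060303·102/10000⌋=10815; principal=min(1317484-10815,1060303)=1060303; balance=1060303-1060303=0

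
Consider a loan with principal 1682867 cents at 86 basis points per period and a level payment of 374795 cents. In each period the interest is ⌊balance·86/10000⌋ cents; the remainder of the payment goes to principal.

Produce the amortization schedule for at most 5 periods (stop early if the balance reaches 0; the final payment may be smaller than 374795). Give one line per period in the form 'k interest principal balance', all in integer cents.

1 14472 360323 1322544
2 11373 363422 959122
3 8248 366547 592575
4 5096 369699 222876
5 1916 222876 0

1. interest=⌊1682867·86/10000⌋=14472; principal=374795-14472=360323; balance=1682867-360323=1322544
2. interest=⌊1322544·86/10000⌋=11373; principal=374795-11373=363422; balance=1322544-363422=959122
3. interest=⌊959122·86/10000⌋=8248; principal=374795-8248=366547; balance=959122-366547=592575
4. interest=⌊592575·86/10000⌋=5096; principal=374795-5096=369699; balance=592575-369699=222876
5. interest=⌊222876·86/10000⌋=1916; principal=min(374795-1916,222876)=222876; balance=222876-222876=0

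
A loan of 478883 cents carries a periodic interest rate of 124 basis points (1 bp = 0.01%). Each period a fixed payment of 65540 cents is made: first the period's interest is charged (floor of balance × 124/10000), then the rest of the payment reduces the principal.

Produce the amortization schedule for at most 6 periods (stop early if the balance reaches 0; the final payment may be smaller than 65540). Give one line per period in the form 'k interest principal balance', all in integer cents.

1 5938 59602 419281
2 5199 60341 358940
3 4450 61090 297850
4 3693 61847 236003
5 2926 62614 173389
6 2150 63390 109999

1. interest=⌊478883·124/10000⌋=5938; principal=65540-5938=59602; balance=478883-59602=419281
2. interest=⌊419281·124/10000⌋=5199; principal=65540-5199=60341; balance=419281-60341=358940
3. interest=⌊358940·124/10000⌋=4450; principal=65540-4450=61090; balance=358940-61090=297850
4. interest=⌊297850·124/10000⌋=3693; principal=65540-3693=61847; balance=297850-61847=236003
5. interest=⌊236003·124/10000⌋=2926; principal=65540-2926=62614; balance=236003-62614=173389
6. interest=⌊173389·124/10000⌋=2150; principal=65540-2150=63390; balance=173389-63390=109999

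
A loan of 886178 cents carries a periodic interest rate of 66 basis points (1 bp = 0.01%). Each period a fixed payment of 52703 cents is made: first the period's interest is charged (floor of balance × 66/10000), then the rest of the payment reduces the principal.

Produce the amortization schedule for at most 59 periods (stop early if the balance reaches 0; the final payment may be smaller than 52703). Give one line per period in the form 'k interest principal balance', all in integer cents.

1. interest=⌊886178·66/10000⌋=5848; principal=52703-5848=46855; balance=886178-46855=839323
2. interest=⌊839323·66/10000⌋=5539; principal=52703-5539=47164; balance=839323-47164=792159
3. interest=⌊792159·66/10000⌋=5228; principal=52703-5228=47475; balance=792159-47475=744684
4. interest=⌊744684·66/10000⌋=4914; principal=52703-4914=47789; balance=744684-47789=696895
5. interest=⌊696895·66/10000⌋=4599; principal=52703-4599=48104; balance=696895-48104=648791
6. interest=⌊648791·66/10000⌋=4282; principal=52703-4282=48421; balance=648791-48421=600370
7. interest=⌊600370·66/10000⌋=3962; principal=52703-3962=48741; balance=600370-48741=551629
8. interest=⌊551629·66/10000⌋=3640; principal=52703-3640=49063; balance=551629-49063=502566
9. interest=⌊502566·66/10000⌋=3316; principal=52703-3316=49387; balance=502566-49387=453179
10. interest=⌊453179·66/10000⌋=2990; principal=52703-2990=49713; balance=453179-49713=403466
11. interest=⌊403466·66/10000⌋=2662; principal=52703-2662=50041; balance=403466-50041=353425
12. interest=⌊353425·66/10000⌋=2332; principal=52703-2332=50371; balance=353425-50371=303054
13. interest=⌊303054·66/10000⌋=2000; principal=52703-2000=50703; balance=303054-50703=252351
14. interest=⌊252351·66/10000⌋=1665; principal=52703-1665=51038; balance=252351-51038=201313
15. interest=⌊201313·66/10000⌋=1328; principal=52703-1328=51375; balance=201313-51375=149938
16. interest=⌊149938·66/10000⌋=989; principal=52703-989=51714; balance=149938-51714=98224
17. interest=⌊98224·66/10000⌋=648; principal=52703-648=52055; balance=98224-52055=46169
18. interest=⌊46169·66/10000⌋=304; principal=min(52703-304,46169)=46169; balance=46169-46169=0

1 5848 46855 839323
2 5539 47164 792159
3 5228 47475 744684
4 4914 47789 696895
5 4599 48104 648791
6 4282 48421 600370
7 3962 48741 551629
8 3640 49063 502566
9 3316 49387 453179
10 2990 49713 403466
11 2662 50041 353425
12 2332 50371 303054
13 2000 50703 252351
14 1665 51038 201313
15 1328 51375 149938
16 989 51714 98224
17 648 52055 46169
18 304 46169 0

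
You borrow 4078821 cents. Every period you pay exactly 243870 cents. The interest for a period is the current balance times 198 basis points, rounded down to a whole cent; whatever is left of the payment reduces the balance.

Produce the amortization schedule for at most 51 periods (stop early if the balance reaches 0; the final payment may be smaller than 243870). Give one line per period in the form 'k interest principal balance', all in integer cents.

1 80760 163110 3915711
2 77531 166339 3749372
3 74237 169633 3579739
4 70878 172992 3406747
5 67453 176417 3230330
6 63960 179910 3050420
7 60398 183472 2866948
8 56765 187105 2679843
9 53060 190810 2489033
10 49282 194588 2294445
11 45430 198440 2096005
12 41500 202370 1893635
13 37493 206377 1687258
14 33407 210463 1476795
15 29240 214630 1262165
16 24990 218880 1043285
17 20657 223213 820072
18 16237 227633 592439
19 11730 232140 360299
20 7133 236737 123562
21 2446 123562 0

1. interest=⌊4078821·198/10000⌋=80760; principal=243870-80760=163110; balance=4078821-163110=3915711
2. interest=⌊3915711·198/10000⌋=77531; principal=243870-77531=166339; balance=3915711-166339=3749372
3. interest=⌊3749372·198/10000⌋=74237; principal=243870-74237=169633; balance=3749372-169633=3579739
4. interest=⌊3579739·198/10000⌋=70878; principal=243870-70878=172992; balance=3579739-172992=3406747
5. interest=⌊3406747·198/10000⌋=67453; principal=243870-67453=176417; balance=3406747-176417=3230330
6. interest=⌊3230330·198/10000⌋=63960; principal=243870-63960=179910; balance=3230330-179910=3050420
7. interest=⌊3050420·198/10000⌋=60398; principal=243870-60398=183472; balance=3050420-183472=2866948
8. interest=⌊2866948·198/10000⌋=56765; principal=243870-56765=187105; balance=2866948-187105=2679843
9. interest=⌊2679843·198/10000⌋=53060; principal=243870-53060=190810; balance=2679843-190810=2489033
10. interest=⌊2489033·198/10000⌋=49282; principal=243870-49282=194588; balance=2489033-194588=2294445
11. interest=⌊2294445·198/10000⌋=45430; principal=243870-45430=198440; balance=2294445-198440=2096005
12. interest=⌊2096005·198/10000⌋=41500; principal=243870-41500=202370; balance=2096005-202370=1893635
13. interest=⌊1893635·198/10000⌋=37493; principal=243870-37493=206377; balance=1893635-206377=1687258
14. interest=⌊1687258·198/10000⌋=33407; principal=243870-33407=210463; balance=1687258-210463=1476795
15. interest=⌊1476795·198/10000⌋=29240; principal=243870-29240=214630; balance=1476795-214630=1262165
16. interest=⌊1262165·198/10000⌋=24990; principal=243870-24990=218880; balance=1262165-218880=1043285
17. interest=⌊1043285·198/10000⌋=20657; principal=243870-20657=223213; balance=1043285-223213=820072
18. interest=⌊820072·198/10000⌋=16237; principal=243870-16237=227633; balance=820072-227633=592439
19. interest=⌊592439·198/10000⌋=11730; principal=243870-11730=232140; balance=592439-232140=360299
20. interest=⌊360299·198/10000⌋=7133; principal=243870-7133=236737; balance=360299-236737=123562
21. interest=⌊123562·198/10000⌋=2446; principal=min(243870-2446,123562)=123562; balance=123562-123562=0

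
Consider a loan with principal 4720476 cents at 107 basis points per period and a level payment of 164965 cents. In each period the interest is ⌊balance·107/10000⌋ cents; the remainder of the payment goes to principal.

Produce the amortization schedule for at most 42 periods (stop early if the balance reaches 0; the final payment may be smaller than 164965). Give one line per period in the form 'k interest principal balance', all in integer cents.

1 50509 114456 4606020
2 49284 115681 4490339
3 48046 116919 4373420
4 46795 118170 4255250
5 45531 119434 4135816
6 44253 120712 4015104
7 42961 122004 3893100
8 41656 123309 3769791
9 40336 124629 3645162
10 39003 125962 3519200
11 37655 127310 3391890
12 36293 128672 3263218
13 34916 130049 3133169
14 33524 131441 3001728
15 32118 132847 2868881
16 30697 134268 2734613
17 29260 135705 2598908
18 27808 137157 2461751
19 26340 138625 2323126
20 24857 140108 2183018
21 23358 141607 2041411
22 21843 143122 1898289
23 20311 144654 1753635
24 18763 146202 1607433
25 17199 147766 1459667
26 15618 149347 1310320
27 14020 150945 1159375
28 12405 152560 1006815
29 10772 154193 852622
30 9123 155842 696780
31 7455 157510 539270
32 5770 159195 380075
33 4066 160899 219176
34 2345 162620 56556
35 605 56556 0

1. interest=⌊4720476·107/10000⌋=50509; principal=164965-50509=114456; balance=4720476-114456=4606020
2. interest=⌊4606020·107/10000⌋=49284; principal=164965-49284=115681; balance=4606020-115681=4490339
3. interest=⌊4490339·107/10000⌋=48046; principal=164965-48046=116919; balance=4490339-116919=4373420
4. interest=⌊4373420·107/10000⌋=46795; principal=164965-46795=118170; balance=4373420-118170=4255250
5. interest=⌊4255250·107/10000⌋=45531; principal=164965-45531=119434; balance=4255250-119434=4135816
6. interest=⌊4135816·107/10000⌋=44253; principal=164965-44253=120712; balance=4135816-120712=4015104
7. interest=⌊4015104·107/10000⌋=42961; principal=164965-42961=122004; balance=4015104-122004=3893100
8. interest=⌊3893100·107/10000⌋=41656; principal=164965-41656=123309; balance=3893100-123309=3769791
9. interest=⌊3769791·107/10000⌋=40336; principal=164965-40336=124629; balance=3769791-124629=3645162
10. interest=⌊3645162·107/10000⌋=39003; principal=164965-39003=125962; balance=3645162-125962=3519200
11. interest=⌊3519200·107/10000⌋=37655; principal=164965-37655=127310; balance=3519200-127310=3391890
12. interest=⌊3391890·107/10000⌋=36293; principal=164965-36293=128672; balance=3391890-128672=3263218
13. interest=⌊3263218·107/10000⌋=34916; principal=164965-34916=130049; balance=3263218-130049=3133169
14. interest=⌊3133169·107/10000⌋=33524; principal=164965-33524=131441; balance=3133169-131441=3001728
15. interest=⌊3001728·107/10000⌋=32118; principal=164965-32118=132847; balance=3001728-132847=2868881
16. interest=⌊2868881·107/10000⌋=30697; principal=164965-30697=134268; balance=2868881-134268=2734613
17. interest=⌊2734613·107/10000⌋=29260; principal=164965-29260=135705; balance=2734613-135705=2598908
18. interest=⌊2598908·107/10000⌋=27808; principal=164965-27808=137157; balance=2598908-137157=2461751
19. interest=⌊2461751·107/10000⌋=26340; principal=164965-26340=138625; balance=2461751-138625=2323126
20. interest=⌊2323126·107/10000⌋=24857; principal=164965-24857=140108; balance=2323126-140108=2183018
21. interest=⌊2183018·107/10000⌋=23358; principal=164965-23358=141607; balance=2183018-141607=2041411
22. interest=⌊2041411·107/10000⌋=21843; principal=164965-21843=143122; balance=2041411-143122=1898289
23. interest=⌊1898289·107/10000⌋=20311; principal=164965-20311=144654; balance=1898289-144654=1753635
24. interest=⌊1753635·107/10000⌋=18763; principal=164965-18763=146202; balance=1753635-146202=1607433
25. interest=⌊1607433·107/10000⌋=17199; principal=164965-17199=147766; balance=1607433-147766=1459667
26. interest=⌊1459667·107/10000⌋=15618; principal=164965-15618=149347; balance=1459667-149347=1310320
27. interest=⌊1310320·107/10000⌋=14020; principal=164965-14020=150945; balance=1310320-150945=1159375
28. interest=⌊1159375·107/10000⌋=12405; principal=164965-12405=152560; balance=1159375-152560=1006815
29. interest=⌊1006815·107/10000⌋=10772; principal=164965-10772=154193; balance=1006815-154193=852622
30. interest=⌊852622·107/10000⌋=9123; principal=164965-9123=155842; balance=852622-155842=696780
31. interest=⌊696780·107/10000⌋=7455; principal=164965-7455=157510; balance=696780-157510=539270
32. interest=⌊539270·107/10000⌋=5770; principal=164965-5770=159195; balance=539270-159195=380075
33. interest=⌊380075·107/10000⌋=4066; principal=164965-4066=160899; balance=380075-160899=219176
34. interest=⌊219176·107/10000⌋=2345; principal=164965-2345=162620; balance=219176-162620=56556
35. interest=⌊56556·107/10000⌋=605; principal=min(164965-605,56556)=56556; balance=56556-56556=0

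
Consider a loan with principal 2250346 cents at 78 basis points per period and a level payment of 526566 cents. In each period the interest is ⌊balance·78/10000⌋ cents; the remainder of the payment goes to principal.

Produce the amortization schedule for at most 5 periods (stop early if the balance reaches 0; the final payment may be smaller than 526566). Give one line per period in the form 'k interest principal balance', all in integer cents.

1 17552 509014 1741332
2 13582 512984 1228348
3 9581 516985 711363
4 5548 521018 190345
5 1484 190345 0

1. interest=⌊2250346·78/10000⌋=17552; principal=526566-17552=509014; balance=2250346-509014=1741332
2. interest=⌊1741332·78/10000⌋=13582; principal=526566-13582=512984; balance=1741332-512984=1228348
3. interest=⌊1228348·78/10000⌋=9581; principal=526566-9581=516985; balance=1228348-516985=711363
4. interest=⌊711363·78/10000⌋=5548; principal=526566-5548=521018; balance=711363-521018=190345
5. interest=⌊190345·78/10000⌋=1484; principal=min(526566-1484,190345)=190345; balance=190345-190345=0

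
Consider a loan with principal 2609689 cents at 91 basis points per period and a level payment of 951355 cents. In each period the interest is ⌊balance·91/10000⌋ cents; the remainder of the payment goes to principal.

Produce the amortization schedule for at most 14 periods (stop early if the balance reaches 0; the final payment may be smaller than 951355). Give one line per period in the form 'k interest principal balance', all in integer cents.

1. interest=⌊2609689·91/10000⌋=23748; principal=951355-23748=927607; balance=2609689-927607=1682082
2. interest=⌊1682082·91/10000⌋=15306; principal=951355-15306=936049; balance=1682082-936049=746033
3. interest=⌊746033·91/10000⌋=6788; principal=min(951355-6788,746033)=746033; balance=746033-746033=0

1 23748 927607 1682082
2 15306 936049 746033
3 6788 746033 0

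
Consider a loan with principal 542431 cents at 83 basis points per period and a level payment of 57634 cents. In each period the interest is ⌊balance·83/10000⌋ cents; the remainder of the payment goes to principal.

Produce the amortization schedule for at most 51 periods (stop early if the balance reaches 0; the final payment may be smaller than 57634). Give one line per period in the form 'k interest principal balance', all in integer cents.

1. interest=⌊542431·83/10000⌋=4502; principal=57634-4502=53132; balance=542431-53132=489299
2. interest=⌊489299·83/10000⌋=4061; principal=57634-4061=53573; balance=489299-53573=435726
3. interest=⌊435726·83/10000⌋=3616; principal=57634-3616=54018; balance=435726-54018=381708
4. interest=⌊381708·83/10000⌋=3168; principal=57634-3168=54466; balance=381708-54466=327242
5. interest=⌊327242·83/10000⌋=2716; principal=57634-2716=54918; balance=327242-54918=272324
6. interest=⌊272324·83/10000⌋=2260; principal=57634-2260=55374; balance=272324-55374=216950
7. interest=⌊216950·83/10000⌋=1800; principal=57634-1800=55834; balance=216950-55834=161116
8. interest=⌊161116·83/10000⌋=1337; principal=57634-1337=56297; balance=161116-56297=104819
9. interest=⌊104819·83/10000⌋=869; principal=57634-869=56765; balance=104819-56765=48054
10. interest=⌊48054·83/10000⌋=398; principal=min(57634-398,48054)=48054; balance=48054-48054=0

1 4502 53132 489299
2 4061 53573 435726
3 3616 54018 381708
4 3168 54466 327242
5 2716 54918 272324
6 2260 55374 216950
7 1800 55834 161116
8 1337 56297 104819
9 869 56765 48054
10 398 48054 0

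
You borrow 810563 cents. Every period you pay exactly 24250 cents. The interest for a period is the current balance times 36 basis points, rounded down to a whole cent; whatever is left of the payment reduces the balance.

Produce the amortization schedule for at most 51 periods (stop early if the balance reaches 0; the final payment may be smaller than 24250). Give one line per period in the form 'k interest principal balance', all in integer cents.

1. interest=⌊810563·36/10000⌋=2918; principal=24250-2918=21332; balance=810563-21332=789231
2. interest=⌊789231·36/10000⌋=2841; principal=24250-2841=21409; balance=789231-21409=767822
3. interest=⌊767822·36/10000⌋=2764; principal=24250-2764=21486; balance=767822-21486=746336
4. interest=⌊746336·36/10000⌋=2686; principal=24250-2686=21564; balance=746336-21564=724772
5. interest=⌊724772·36/10000⌋=2609; principal=24250-2609=21641; balance=724772-21641=703131
6. interest=⌊703131·36/10000⌋=2531; principal=24250-2531=21719; balance=703131-21719=681412
7. interest=⌊681412·36/10000⌋=2453; principal=24250-2453=21797; balance=681412-21797=659615
8. interest=⌊659615·36/10000⌋=2374; principal=24250-2374=21876; balance=659615-21876=637739
9. interest=⌊637739·36/10000⌋=2295; principal=24250-2295=21955; balance=637739-21955=615784
10. interest=⌊615784·36/10000⌋=2216; principal=24250-2216=22034; balance=615784-22034=593750
11. interest=⌊593750·36/10000⌋=2137; principal=24250-2137=22113; balance=593750-22113=571637
12. interest=⌊571637·36/10000⌋=2057; principal=24250-2057=22193; balance=571637-22193=549444
13. interest=⌊549444·36/10000⌋=1977; principal=24250-1977=22273; balance=549444-22273=527171
14. interest=⌊527171·36/10000⌋=1897; principal=24250-1897=22353; balance=527171-22353=504818
15. interest=⌊504818·36/10000⌋=1817; principal=24250-1817=22433; balance=504818-22433=482385
16. interest=⌊482385·36/10000⌋=1736; principal=24250-1736=22514; balance=482385-22514=459871
17. interest=⌊459871·36/10000⌋=1655; principal=24250-1655=22595; balance=459871-22595=437276
18. interest=⌊437276·36/10000⌋=1574; principal=24250-1574=22676; balance=437276-22676=414600
19. interest=⌊414600·36/10000⌋=1492; principal=24250-1492=22758; balance=414600-22758=391842
20. interest=⌊391842·36/10000⌋=1410; principal=24250-1410=22840; balance=391842-22840=369002
21. interest=⌊369002·36/10000⌋=1328; principal=24250-1328=22922; balance=369002-22922=346080
22. interest=⌊346080·36/10000⌋=1245; principal=24250-1245=23005; balance=346080-23005=323075
23. interest=⌊323075·36/10000⌋=1163; principal=24250-1163=23087; balance=323075-23087=299988
24. interest=⌊299988·36/10000⌋=1079; principal=24250-1079=23171; balance=299988-23171=276817
25. interest=⌊276817·36/10000⌋=996; principal=24250-996=23254; balance=276817-23254=253563
26. interest=⌊253563·36/10000⌋=912; principal=24250-912=23338; balance=253563-23338=230225
27. interest=⌊230225·36/10000⌋=828; principal=24250-828=23422; balance=230225-23422=206803
28. interest=⌊206803·36/10000⌋=744; principal=24250-744=23506; balance=206803-23506=183297
29. interest=⌊183297·36/10000⌋=659; principal=24250-659=23591; balance=183297-23591=159706
30. interest=⌊159706·36/10000⌋=574; principal=24250-574=23676; balance=159706-23676=136030
31. interest=⌊136030·36/10000⌋=489; principal=24250-489=23761; balance=136030-23761=112269
32. interest=⌊112269·36/10000⌋=404; principal=24250-404=23846; balance=112269-23846=88423
33. interest=⌊88423·36/10000⌋=318; principal=24250-318=23932; balance=88423-23932=64491
34. interest=⌊64491·36/10000⌋=232; principal=24250-232=24018; balance=64491-24018=40473
35. interest=⌊40473·36/10000⌋=145; principal=24250-145=24105; balance=40473-24105=16368
36. interest=⌊16368·36/10000⌋=58; principal=min(24250-58,16368)=16368; balance=16368-16368=0

1 2918 21332 789231
2 2841 21409 767822
3 2764 21486 746336
4 2686 21564 724772
5 2609 21641 703131
6 2531 21719 681412
7 2453 21797 659615
8 2374 21876 637739
9 2295 21955 615784
10 2216 22034 593750
11 2137 22113 571637
12 2057 22193 549444
13 1977 22273 527171
14 1897 22353 504818
15 1817 22433 482385
16 1736 22514 459871
17 1655 22595 437276
18 1574 22676 414600
19 1492 22758 391842
20 1410 22840 369002
21 1328 22922 346080
22 1245 23005 323075
23 1163 23087 299988
24 1079 23171 276817
25 996 23254 253563
26 912 23338 230225
27 828 23422 206803
28 744 23506 183297
29 659 23591 159706
30 574 23676 136030
31 489 23761 112269
32 404 23846 88423
33 318 23932 64491
34 232 24018 40473
35 145 24105 16368
36 58 16368 0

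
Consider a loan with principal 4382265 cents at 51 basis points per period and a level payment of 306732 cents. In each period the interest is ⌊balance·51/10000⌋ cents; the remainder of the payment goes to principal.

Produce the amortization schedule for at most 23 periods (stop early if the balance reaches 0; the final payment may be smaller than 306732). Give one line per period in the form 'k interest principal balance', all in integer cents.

1. interest=⌊4382265·51/10000⌋=22349; principal=306732-22349=284383; balance=4382265-284383=4097882
2. interest=⌊4097882·51/10000⌋=20899; principal=306732-20899=285833; balance=4097882-285833=3812049
3. interest=⌊3812049·51/10000⌋=19441; principal=306732-19441=287291; balance=3812049-287291=3524758
4. interest=⌊3524758·51/10000⌋=17976; principal=306732-17976=288756; balance=3524758-288756=3236002
5. interest=⌊3236002·51/10000⌋=16503; principal=306732-16503=290229; balance=3236002-290229=2945773
6. interest=⌊2945773·51/10000⌋=15023; principal=306732-15023=291709; balance=2945773-291709=2654064
7. interest=⌊2654064·51/10000⌋=13535; principal=306732-13535=293197; balance=2654064-293197=2360867
8. interest=⌊2360867·51/10000⌋=12040; principal=306732-12040=294692; balance=2360867-294692=2066175
9. interest=⌊2066175·51/10000⌋=10537; principal=306732-10537=296195; balance=2066175-296195=1769980
10. interest=⌊1769980·51/10000⌋=9026; principal=306732-9026=297706; balance=1769980-297706=1472274
11. interest=⌊1472274·51/10000⌋=7508; principal=306732-7508=299224; balance=1472274-299224=1173050
12. interest=⌊1173050·51/10000⌋=5982; principal=306732-5982=300750; balance=1173050-300750=872300
13. interest=⌊872300·51/10000⌋=4448; principal=306732-4448=302284; balance=872300-302284=570016
14. interest=⌊570016·51/10000⌋=2907; principal=306732-2907=303825; balance=570016-303825=266191
15. interest=⌊266191·51/10000⌋=1357; principal=min(306732-1357,266191)=266191; balance=266191-266191=0

1 22349 284383 4097882
2 20899 285833 3812049
3 19441 287291 3524758
4 17976 288756 3236002
5 16503 290229 2945773
6 15023 291709 2654064
7 13535 293197 2360867
8 12040 294692 2066175
9 10537 296195 1769980
10 9026 297706 1472274
11 7508 299224 1173050
12 5982 300750 872300
13 4448 302284 570016
14 2907 303825 266191
15 1357 266191 0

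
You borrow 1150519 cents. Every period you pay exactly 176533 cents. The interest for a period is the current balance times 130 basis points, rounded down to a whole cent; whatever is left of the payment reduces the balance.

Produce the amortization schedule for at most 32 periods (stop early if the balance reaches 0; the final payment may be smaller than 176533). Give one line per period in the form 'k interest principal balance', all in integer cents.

1 14956 161577 988942
2 12856 163677 825265
3 10728 165805 659460
4 8572 167961 491499
5 6389 170144 321355
6 4177 172356 148999
7 1936 148999 0

1. interest=⌊1150519·130/10000⌋=14956; principal=176533-14956=161577; balance=1150519-161577=988942
2. interest=⌊988942·130/10000⌋=12856; principal=176533-12856=163677; balance=988942-163677=825265
3. interest=⌊825265·130/10000⌋=10728; principal=176533-10728=165805; balance=825265-165805=659460
4. interest=⌊659460·130/10000⌋=8572; principal=176533-8572=167961; balance=659460-167961=491499
5. interest=⌊491499·130/10000⌋=6389; principal=176533-6389=170144; balance=491499-170144=321355
6. interest=⌊321355·130/10000⌋=4177; principal=176533-4177=172356; balance=321355-172356=148999
7. interest=⌊148999·130/10000⌋=1936; principal=min(176533-1936,148999)=148999; balance=148999-148999=0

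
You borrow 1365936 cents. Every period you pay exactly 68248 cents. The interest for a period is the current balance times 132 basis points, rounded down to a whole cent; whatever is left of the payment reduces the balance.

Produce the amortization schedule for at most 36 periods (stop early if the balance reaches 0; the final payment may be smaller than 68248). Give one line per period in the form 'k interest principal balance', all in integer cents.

1 18030 50218 1315718
2 17367 50881 1264837
3 16695 51553 1213284
4 16015 52233 1161051
5 15325 52923 1108128
6 14627 53621 1054507
7 13919 54329 1000178
8 13202 55046 945132
9 12475 55773 889359
10 11739 56509 832850
11 10993 57255 775595
12 10237 58011 717584
13 9472 58776 658808
14 8696 59552 599256
15 7910 60338 538918
16 7113 61135 477783
17 6306 61942 415841
18 5489 62759 353082
19 4660 63588 289494
20 3821 64427 225067
21 2970 65278 159789
22 2109 66139 93650
23 1236 67012 26638
24 351 26638 0

1. interest=⌊1365936·132/10000⌋=18030; principal=68248-18030=50218; balance=1365936-50218=1315718
2. interest=⌊1315718·132/10000⌋=17367; principal=68248-17367=50881; balance=1315718-50881=1264837
3. interest=⌊1264837·132/10000⌋=16695; principal=68248-16695=51553; balance=1264837-51553=1213284
4. interest=⌊1213284·132/10000⌋=16015; principal=68248-16015=52233; balance=1213284-52233=1161051
5. interest=⌊1161051·132/10000⌋=15325; principal=68248-15325=52923; balance=1161051-52923=1108128
6. interest=⌊1108128·132/10000⌋=14627; principal=68248-14627=53621; balance=1108128-53621=1054507
7. interest=⌊1054507·132/10000⌋=13919; principal=68248-13919=54329; balance=1054507-54329=1000178
8. interest=⌊1000178·132/10000⌋=13202; principal=68248-13202=55046; balance=1000178-55046=945132
9. interest=⌊945132·132/10000⌋=12475; principal=68248-12475=55773; balance=945132-55773=889359
10. interest=⌊889359·132/10000⌋=11739; principal=68248-11739=56509; balance=889359-56509=832850
11. interest=⌊832850·132/10000⌋=10993; principal=68248-10993=57255; balance=832850-57255=775595
12. interest=⌊775595·132/10000⌋=10237; principal=68248-10237=58011; balance=775595-58011=717584
13. interest=⌊717584·132/10000⌋=9472; principal=68248-9472=58776; balance=717584-58776=658808
14. interest=⌊658808·132/10000⌋=8696; principal=68248-8696=59552; balance=658808-59552=599256
15. interest=⌊599256·132/10000⌋=7910; principal=68248-7910=60338; balance=599256-60338=538918
16. interest=⌊538918·132/10000⌋=7113; principal=68248-7113=61135; balance=538918-61135=477783
17. interest=⌊477783·132/10000⌋=6306; principal=68248-6306=61942; balance=477783-61942=415841
18. interest=⌊415841·132/10000⌋=5489; principal=68248-5489=62759; balance=415841-62759=353082
19. interest=⌊353082·132/10000⌋=4660; principal=68248-4660=63588; balance=353082-63588=289494
20. interest=⌊289494·132/10000⌋=3821; principal=68248-3821=64427; balance=289494-64427=225067
21. interest=⌊225067·132/10000⌋=2970; principal=68248-2970=65278; balance=225067-65278=159789
22. interest=⌊159789·132/10000⌋=2109; principal=68248-2109=66139; balance=159789-66139=93650
23. interest=⌊93650·132/10000⌋=1236; principal=68248-1236=67012; balance=93650-67012=26638
24. interest=⌊26638·132/10000⌋=351; principal=min(68248-351,26638)=26638; balance=26638-26638=0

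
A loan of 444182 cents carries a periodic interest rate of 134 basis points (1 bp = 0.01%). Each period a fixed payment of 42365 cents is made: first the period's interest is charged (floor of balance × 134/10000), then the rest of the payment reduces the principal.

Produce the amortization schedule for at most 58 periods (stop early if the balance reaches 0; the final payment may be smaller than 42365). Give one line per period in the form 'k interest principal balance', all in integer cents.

1 5952 36413 407769
2 5464 36901 370868
3 4969 37396 333472
4 4468 37897 295575
5 3960 38405 257170
6 3446 38919 218251
7 2924 39441 178810
8 2396 39969 138841
9 1860 40505 98336
10 1317 41048 57288
11 767 41598 15690
12 210 15690 0

1. interest=⌊444182·134/10000⌋=5952; principal=42365-5952=36413; balance=444182-36413=407769
2. interest=⌊407769·134/10000⌋=5464; principal=42365-5464=36901; balance=407769-36901=370868
3. interest=⌊370868·134/10000⌋=4969; principal=42365-4969=37396; balance=370868-37396=333472
4. interest=⌊333472·134/10000⌋=4468; principal=42365-4468=37897; balance=333472-37897=295575
5. interest=⌊295575·134/10000⌋=3960; principal=42365-3960=38405; balance=295575-38405=257170
6. interest=⌊257170·134/10000⌋=3446; principal=42365-3446=38919; balance=257170-38919=218251
7. interest=⌊218251·134/10000⌋=2924; principal=42365-2924=39441; balance=218251-39441=178810
8. interest=⌊178810·134/10000⌋=2396; principal=42365-2396=39969; balance=178810-39969=138841
9. interest=⌊138841·134/10000⌋=1860; principal=42365-1860=40505; balance=138841-40505=98336
10. interest=⌊98336·134/10000⌋=1317; principal=42365-1317=41048; balance=98336-41048=57288
11. interest=⌊57288·134/10000⌋=767; principal=42365-767=41598; balance=57288-41598=15690
12. interest=⌊15690·134/10000⌋=210; principal=min(42365-210,15690)=15690; balance=15690-15690=0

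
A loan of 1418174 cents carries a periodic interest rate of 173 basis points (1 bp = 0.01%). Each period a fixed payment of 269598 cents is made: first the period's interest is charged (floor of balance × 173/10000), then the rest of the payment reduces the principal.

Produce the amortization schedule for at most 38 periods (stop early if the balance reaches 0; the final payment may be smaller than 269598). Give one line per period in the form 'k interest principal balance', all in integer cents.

1. interest=⌊1418174·173/10000⌋=24534; principal=269598-24534=245064; balance=1418174-245064=1173110
2. interest=⌊1173110·173/10000⌋=20294; principal=269598-20294=249304; balance=1173110-249304=923806
3. interest=⌊923806·173/10000⌋=15981; principal=269598-15981=253617; balance=923806-253617=670189
4. interest=⌊670189·173/10000⌋=11594; principal=269598-11594=258004; balance=670189-258004=412185
5. interest=⌊412185·173/10000⌋=7130; principal=269598-7130=262468; balance=412185-262468=149717
6. interest=⌊149717·173/10000⌋=2590; principal=min(269598-2590,149717)=149717; balance=149717-149717=0

1 24534 245064 1173110
2 20294 249304 923806
3 15981 253617 670189
4 11594 258004 412185
5 7130 262468 149717
6 2590 149717 0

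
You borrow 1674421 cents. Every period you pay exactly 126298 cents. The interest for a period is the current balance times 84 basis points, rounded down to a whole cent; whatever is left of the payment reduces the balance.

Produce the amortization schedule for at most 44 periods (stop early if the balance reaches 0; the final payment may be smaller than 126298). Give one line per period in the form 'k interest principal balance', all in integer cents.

1 14065 112233 1562188
2 13122 113176 1449012
3 12171 114127 1334885
4 11213 115085 1219800
5 10246 116052 1103748
6 9271 117027 986721
7 8288 118010 868711
8 7297 119001 749710
9 6297 120001 629709
10 5289 121009 508700
11 4273 122025 386675
12 3248 123050 263625
13 2214 124084 139541
14 1172 125126 14415
15 121 14415 0

1. interest=⌊1674421·84/10000⌋=14065; principal=126298-14065=112233; balance=1674421-112233=1562188
2. interest=⌊1562188·84/10000⌋=13122; principal=126298-13122=113176; balance=1562188-113176=1449012
3. interest=⌊1449012·84/10000⌋=12171; principal=126298-12171=114127; balance=1449012-114127=1334885
4. interest=⌊1334885·84/10000⌋=11213; principal=126298-11213=115085; balance=1334885-115085=1219800
5. interest=⌊1219800·84/10000⌋=10246; principal=126298-10246=116052; balance=1219800-116052=1103748
6. interest=⌊1103748·84/10000⌋=9271; principal=126298-9271=117027; balance=1103748-117027=986721
7. interest=⌊986721·84/10000⌋=8288; principal=126298-8288=118010; balance=986721-118010=868711
8. interest=⌊868711·84/10000⌋=7297; principal=126298-7297=119001; balance=868711-119001=749710
9. interest=⌊749710·84/10000⌋=6297; principal=126298-6297=120001; balance=749710-120001=629709
10. interest=⌊629709·84/10000⌋=5289; principal=126298-5289=121009; balance=629709-121009=508700
11. interest=⌊508700·84/10000⌋=4273; principal=126298-4273=122025; balance=508700-122025=386675
12. interest=⌊386675·84/10000⌋=3248; principal=126298-3248=123050; balance=386675-123050=263625
13. interest=⌊263625·84/10000⌋=2214; principal=126298-2214=124084; balance=263625-124084=139541
14. interest=⌊139541·84/10000⌋=1172; principal=126298-1172=125126; balance=139541-125126=14415
15. interest=⌊14415·84/10000⌋=121; principal=min(126298-121,14415)=14415; balance=14415-14415=0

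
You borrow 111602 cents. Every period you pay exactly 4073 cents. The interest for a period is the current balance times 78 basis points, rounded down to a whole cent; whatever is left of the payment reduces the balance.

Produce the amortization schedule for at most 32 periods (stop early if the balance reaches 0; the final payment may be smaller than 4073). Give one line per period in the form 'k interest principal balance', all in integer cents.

1. interest=⌊111602·78/10000⌋=870; principal=4073-870=3203; balance=111602-3203=108399
2. interest=⌊108399·78/10000⌋=845; principal=4073-845=3228; balance=108399-3228=105171
3. interest=⌊105171·78/10000⌋=820; principal=4073-820=3253; balance=105171-3253=101918
4. interest=⌊101918·78/10000⌋=794; principal=4073-794=3279; balance=101918-3279=98639
5. interest=⌊98639·78/10000⌋=769; principal=4073-769=3304; balance=98639-3304=95335
6. interest=⌊95335·78/10000⌋=743; principal=4073-743=3330; balance=95335-3330=92005
7. interest=⌊92005·78/10000⌋=717; principal=4073-717=3356; balance=92005-3356=88649
8. interest=⌊88649·78/10000⌋=691; principal=4073-691=3382; balance=88649-3382=85267
9. interest=⌊85267·78/10000⌋=665; principal=4073-665=3408; balance=85267-3408=81859
10. interest=⌊81859·78/10000⌋=638; principal=4073-638=3435; balance=81859-3435=78424
11. interest=⌊78424·78/10000⌋=611; principal=4073-611=3462; balance=78424-3462=74962
12. interest=⌊74962·78/10000⌋=584; principal=4073-584=3489; balance=74962-3489=71473
13. interest=⌊71473·78/10000⌋=557; principal=4073-557=3516; balance=71473-3516=67957
14. interest=⌊67957·78/10000⌋=530; principal=4073-530=3543; balance=67957-3543=64414
15. interest=⌊64414·78/10000⌋=502; principal=4073-502=3571; balance=64414-3571=60843
16. interest=⌊60843·78/10000⌋=474; principal=4073-474=3599; balance=60843-3599=57244
17. interest=⌊57244·78/10000⌋=446; principal=4073-446=3627; balance=57244-3627=53617
18. interest=⌊53617·78/10000⌋=418; principal=4073-418=3655; balance=53617-3655=49962
19. interest=⌊49962·78/10000⌋=389; principal=4073-389=3684; balance=49962-3684=46278
20. interest=⌊46278·78/10000⌋=360; principal=4073-360=3713; balance=46278-3713=42565
21. interest=⌊42565·78/10000⌋=332; principal=4073-332=3741; balance=42565-3741=38824
22. interest=⌊38824·78/10000⌋=302; principal=4073-302=3771; balance=38824-3771=35053
23. interest=⌊35053·78/10000⌋=273; principal=4073-273=3800; balance=35053-3800=31253
24. interest=⌊31253·78/10000⌋=243; principal=4073-243=3830; balance=31253-3830=27423
25. interest=⌊27423·78/10000⌋=213; principal=4073-213=3860; balance=27423-3860=23563
26. interest=⌊23563·78/10000⌋=183; principal=4073-183=3890; balance=23563-3890=19673
27. interest=⌊19673·78/10000⌋=153; principal=4073-153=3920; balance=19673-3920=15753
28. interest=⌊15753·78/10000⌋=122; principal=4073-122=3951; balance=15753-3951=11802
29. interest=⌊11802·78/10000⌋=92; principal=4073-92=3981; balance=11802-3981=7821
30. interest=⌊7821·78/10000⌋=61; principal=4073-61=4012; balance=7821-4012=3809
31. interest=⌊3809·78/10000⌋=29; principal=min(4073-29,3809)=3809; balance=3809-3809=0

1 870 3203 108399
2 845 3228 105171
3 820 3253 101918
4 794 3279 98639
5 769 3304 95335
6 743 3330 92005
7 717 3356 88649
8 691 3382 85267
9 665 3408 81859
10 638 3435 78424
11 611 3462 74962
12 584 3489 71473
13 557 3516 67957
14 530 3543 64414
15 502 3571 60843
16 474 3599 57244
17 446 3627 53617
18 418 3655 49962
19 389 3684 46278
20 360 3713 42565
21 332 3741 38824
22 302 3771 35053
23 273 3800 31253
24 243 3830 27423
25 213 3860 23563
26 183 3890 19673
27 153 3920 15753
28 122 3951 11802
29 92 3981 7821
30 61 4012 3809
31 29 3809 0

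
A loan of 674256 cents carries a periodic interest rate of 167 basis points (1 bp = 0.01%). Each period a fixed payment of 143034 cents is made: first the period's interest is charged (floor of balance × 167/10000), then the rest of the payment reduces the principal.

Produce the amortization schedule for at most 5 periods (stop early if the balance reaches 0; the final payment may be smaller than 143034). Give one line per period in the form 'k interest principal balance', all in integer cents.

1. interest=⌊674256·167/10000⌋=11260; principal=143034-11260=131774; balance=674256-131774=542482
2. interest=⌊542482·167/10000⌋=9059; principal=143034-9059=133975; balance=542482-133975=408507
3. interest=⌊408507·167/10000⌋=6822; principal=143034-6822=136212; balance=408507-136212=272295
4. interest=⌊272295·167/10000⌋=4547; principal=143034-4547=138487; balance=272295-138487=133808
5. interest=⌊133808·167/10000⌋=2234; principal=min(143034-2234,133808)=133808; balance=133808-133808=0

1 11260 131774 542482
2 9059 133975 408507
3 6822 136212 272295
4 4547 138487 133808
5 2234 133808 0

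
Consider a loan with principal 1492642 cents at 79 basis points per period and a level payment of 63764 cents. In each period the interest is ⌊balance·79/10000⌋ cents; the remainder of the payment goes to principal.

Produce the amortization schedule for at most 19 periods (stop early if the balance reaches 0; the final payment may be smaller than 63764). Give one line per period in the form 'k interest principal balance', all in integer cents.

1 11791 51973 1440669
2 11381 52383 1388286
3 10967 52797 1335489
4 10550 53214 1282275
5 10129 53635 1228640
6 9706 54058 1174582
7 9279 54485 1120097
8 8848 54916 1065181
9 8414 55350 1009831
10 7977 55787 954044
11 7536 56228 897816
12 7092 56672 841144
13 6645 57119 784025
14 6193 57571 726454
15 5738 58026 668428
16 5280 58484 609944
17 4818 58946 550998
18 4352 59412 491586
19 3883 59881 431705

1. interest=⌊1492642·79/10000⌋=11791; principal=63764-11791=51973; balance=1492642-51973=1440669
2. interest=⌊1440669·79/10000⌋=11381; principal=63764-11381=52383; balance=1440669-52383=1388286
3. interest=⌊1388286·79/10000⌋=10967; principal=63764-10967=52797; balance=1388286-52797=1335489
4. interest=⌊1335489·79/10000⌋=10550; principal=63764-10550=53214; balance=1335489-53214=1282275
5. interest=⌊1282275·79/10000⌋=10129; principal=63764-10129=53635; balance=1282275-53635=1228640
6. interest=⌊1228640·79/10000⌋=9706; principal=63764-9706=54058; balance=1228640-54058=1174582
7. interest=⌊1174582·79/10000⌋=9279; principal=63764-9279=54485; balance=1174582-54485=1120097
8. interest=⌊1120097·79/10000⌋=8848; principal=63764-8848=54916; balance=1120097-54916=1065181
9. interest=⌊1065181·79/10000⌋=8414; principal=63764-8414=55350; balance=1065181-55350=1009831
10. interest=⌊1009831·79/10000⌋=7977; principal=63764-7977=55787; balance=1009831-55787=954044
11. interest=⌊954044·79/10000⌋=7536; principal=63764-7536=56228; balance=954044-56228=897816
12. interest=⌊897816·79/10000⌋=7092; principal=63764-7092=56672; balance=897816-56672=841144
13. interest=⌊841144·79/10000⌋=6645; principal=63764-6645=57119; balance=841144-57119=784025
14. interest=⌊784025·79/10000⌋=6193; principal=63764-6193=57571; balance=784025-57571=726454
15. interest=⌊726454·79/10000⌋=5738; principal=63764-5738=58026; balance=726454-58026=668428
16. interest=⌊668428·79/10000⌋=5280; principal=63764-5280=58484; balance=668428-58484=609944
17. interest=⌊609944·79/10000⌋=4818; principal=63764-4818=58946; balance=609944-58946=550998
18. interest=⌊550998·79/10000⌋=4352; principal=63764-4352=59412; balance=550998-59412=491586
19. interest=⌊491586·79/10000⌋=3883; principal=63764-3883=59881; balance=491586-59881=431705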